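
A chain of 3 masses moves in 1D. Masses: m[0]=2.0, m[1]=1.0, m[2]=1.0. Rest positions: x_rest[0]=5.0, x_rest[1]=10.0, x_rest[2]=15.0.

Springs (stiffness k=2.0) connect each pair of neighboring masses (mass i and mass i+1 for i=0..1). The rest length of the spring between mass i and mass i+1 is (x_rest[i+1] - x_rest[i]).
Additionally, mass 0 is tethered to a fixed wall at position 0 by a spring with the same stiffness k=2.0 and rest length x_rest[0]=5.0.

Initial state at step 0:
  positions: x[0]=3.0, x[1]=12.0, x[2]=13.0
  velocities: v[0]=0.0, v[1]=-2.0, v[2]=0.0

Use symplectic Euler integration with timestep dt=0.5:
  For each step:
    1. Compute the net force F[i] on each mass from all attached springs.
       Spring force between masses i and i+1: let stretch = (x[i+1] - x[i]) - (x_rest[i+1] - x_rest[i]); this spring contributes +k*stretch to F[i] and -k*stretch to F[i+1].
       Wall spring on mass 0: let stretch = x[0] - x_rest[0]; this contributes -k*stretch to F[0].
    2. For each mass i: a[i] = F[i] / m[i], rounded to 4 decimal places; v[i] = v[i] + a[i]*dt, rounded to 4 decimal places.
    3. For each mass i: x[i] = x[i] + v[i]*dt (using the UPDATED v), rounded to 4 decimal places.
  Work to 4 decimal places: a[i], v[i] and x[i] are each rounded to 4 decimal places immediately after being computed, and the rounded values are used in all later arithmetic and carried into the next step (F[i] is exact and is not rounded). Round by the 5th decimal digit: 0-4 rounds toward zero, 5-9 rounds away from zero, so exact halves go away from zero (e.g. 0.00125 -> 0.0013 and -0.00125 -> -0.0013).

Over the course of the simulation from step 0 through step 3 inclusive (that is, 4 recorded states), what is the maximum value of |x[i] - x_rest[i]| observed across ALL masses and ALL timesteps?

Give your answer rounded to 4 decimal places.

Step 0: x=[3.0000 12.0000 13.0000] v=[0.0000 -2.0000 0.0000]
Step 1: x=[4.5000 7.0000 15.0000] v=[3.0000 -10.0000 4.0000]
Step 2: x=[5.5000 4.7500 15.5000] v=[2.0000 -4.5000 1.0000]
Step 3: x=[4.9375 8.2500 13.1250] v=[-1.1250 7.0000 -4.7500]
Max displacement = 5.2500

Answer: 5.2500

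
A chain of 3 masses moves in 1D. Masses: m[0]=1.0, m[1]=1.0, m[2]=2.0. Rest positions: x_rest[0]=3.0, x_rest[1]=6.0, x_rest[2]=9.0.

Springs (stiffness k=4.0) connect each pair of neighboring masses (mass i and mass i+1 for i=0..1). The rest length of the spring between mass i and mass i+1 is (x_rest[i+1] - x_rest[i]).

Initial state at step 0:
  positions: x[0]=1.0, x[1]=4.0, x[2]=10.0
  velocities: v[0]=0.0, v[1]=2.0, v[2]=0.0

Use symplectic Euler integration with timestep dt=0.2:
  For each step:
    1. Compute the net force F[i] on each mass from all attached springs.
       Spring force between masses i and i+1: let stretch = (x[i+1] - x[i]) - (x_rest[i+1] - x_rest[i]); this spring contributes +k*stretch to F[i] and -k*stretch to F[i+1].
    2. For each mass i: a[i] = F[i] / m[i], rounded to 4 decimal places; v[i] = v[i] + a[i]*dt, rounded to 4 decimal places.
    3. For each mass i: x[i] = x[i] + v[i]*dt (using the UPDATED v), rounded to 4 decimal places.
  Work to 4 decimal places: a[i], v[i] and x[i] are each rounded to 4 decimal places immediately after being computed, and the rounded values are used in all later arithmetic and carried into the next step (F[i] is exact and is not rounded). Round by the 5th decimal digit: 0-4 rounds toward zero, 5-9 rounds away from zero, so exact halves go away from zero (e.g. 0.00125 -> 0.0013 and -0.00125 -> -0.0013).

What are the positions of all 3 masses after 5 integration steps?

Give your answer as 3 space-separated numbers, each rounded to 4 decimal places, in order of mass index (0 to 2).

Step 0: x=[1.0000 4.0000 10.0000] v=[0.0000 2.0000 0.0000]
Step 1: x=[1.0000 4.8800 9.7600] v=[0.0000 4.4000 -1.2000]
Step 2: x=[1.1408 5.9200 9.3696] v=[0.7040 5.2000 -1.9520]
Step 3: x=[1.5663 6.7473 8.9432] v=[2.1274 4.1363 -2.1318]
Step 4: x=[2.3407 7.0969 8.5812] v=[3.8722 1.7482 -1.8102]
Step 5: x=[3.3961 6.9230 8.3404] v=[5.2772 -0.8693 -1.2039]

Answer: 3.3961 6.9230 8.3404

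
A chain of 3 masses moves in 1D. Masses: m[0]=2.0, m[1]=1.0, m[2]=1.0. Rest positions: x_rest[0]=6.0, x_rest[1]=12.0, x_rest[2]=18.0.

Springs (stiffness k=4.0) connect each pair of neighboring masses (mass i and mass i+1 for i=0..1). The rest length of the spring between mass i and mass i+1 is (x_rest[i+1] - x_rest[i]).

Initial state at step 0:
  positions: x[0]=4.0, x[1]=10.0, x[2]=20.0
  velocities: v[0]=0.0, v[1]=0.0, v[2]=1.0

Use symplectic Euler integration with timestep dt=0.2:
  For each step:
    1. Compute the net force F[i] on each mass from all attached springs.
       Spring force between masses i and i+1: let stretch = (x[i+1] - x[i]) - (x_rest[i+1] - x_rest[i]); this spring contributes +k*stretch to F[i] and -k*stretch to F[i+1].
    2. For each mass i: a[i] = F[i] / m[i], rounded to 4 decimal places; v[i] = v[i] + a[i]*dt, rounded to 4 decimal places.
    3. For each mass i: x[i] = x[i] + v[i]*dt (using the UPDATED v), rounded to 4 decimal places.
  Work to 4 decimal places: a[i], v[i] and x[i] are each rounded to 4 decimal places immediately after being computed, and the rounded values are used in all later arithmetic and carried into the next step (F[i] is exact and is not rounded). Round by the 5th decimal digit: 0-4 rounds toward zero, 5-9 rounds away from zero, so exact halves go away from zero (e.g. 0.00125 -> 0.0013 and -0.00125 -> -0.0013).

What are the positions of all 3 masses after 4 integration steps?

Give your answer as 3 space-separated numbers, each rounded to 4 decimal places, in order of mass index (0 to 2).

Step 0: x=[4.0000 10.0000 20.0000] v=[0.0000 0.0000 1.0000]
Step 1: x=[4.0000 10.6400 19.5600] v=[0.0000 3.2000 -2.2000]
Step 2: x=[4.0512 11.6448 18.6528] v=[0.2560 5.0240 -4.5360]
Step 3: x=[4.2299 12.5559 17.5843] v=[0.8934 4.5555 -5.3424]
Step 4: x=[4.5947 12.9394 16.6713] v=[1.8238 1.9174 -4.5651]

Answer: 4.5947 12.9394 16.6713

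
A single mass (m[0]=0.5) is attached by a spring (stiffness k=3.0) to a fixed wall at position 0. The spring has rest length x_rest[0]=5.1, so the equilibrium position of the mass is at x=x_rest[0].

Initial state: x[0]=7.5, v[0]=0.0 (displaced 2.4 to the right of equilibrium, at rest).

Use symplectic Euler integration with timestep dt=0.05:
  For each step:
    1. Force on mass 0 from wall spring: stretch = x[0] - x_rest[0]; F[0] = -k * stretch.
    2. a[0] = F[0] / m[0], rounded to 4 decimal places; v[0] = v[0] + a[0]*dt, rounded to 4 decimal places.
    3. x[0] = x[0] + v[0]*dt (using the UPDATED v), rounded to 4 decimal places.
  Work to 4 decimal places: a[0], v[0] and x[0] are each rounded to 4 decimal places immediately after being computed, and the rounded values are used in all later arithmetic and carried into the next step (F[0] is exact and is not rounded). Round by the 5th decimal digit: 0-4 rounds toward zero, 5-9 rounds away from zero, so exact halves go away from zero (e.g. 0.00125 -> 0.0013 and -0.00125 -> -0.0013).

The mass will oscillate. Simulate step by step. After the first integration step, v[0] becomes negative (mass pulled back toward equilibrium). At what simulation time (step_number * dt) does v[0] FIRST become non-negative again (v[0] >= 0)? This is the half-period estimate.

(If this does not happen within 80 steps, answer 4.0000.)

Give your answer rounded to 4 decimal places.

Step 0: x=[7.5000] v=[0.0000]
Step 1: x=[7.4640] v=[-0.7200]
Step 2: x=[7.3925] v=[-1.4292]
Step 3: x=[7.2867] v=[-2.1170]
Step 4: x=[7.1481] v=[-2.7730]
Step 5: x=[6.9787] v=[-3.3874]
Step 6: x=[6.7812] v=[-3.9510]
Step 7: x=[6.5584] v=[-4.4554]
Step 8: x=[6.3138] v=[-4.8929]
Step 9: x=[6.0510] v=[-5.2570]
Step 10: x=[5.7739] v=[-5.5423]
Step 11: x=[5.4867] v=[-5.7445]
Step 12: x=[5.1937] v=[-5.8605]
Step 13: x=[4.8993] v=[-5.8886]
Step 14: x=[4.6079] v=[-5.8284]
Step 15: x=[4.3239] v=[-5.6808]
Step 16: x=[4.0515] v=[-5.4480]
Step 17: x=[3.7948] v=[-5.1335]
Step 18: x=[3.5577] v=[-4.7419]
Step 19: x=[3.3437] v=[-4.2792]
Step 20: x=[3.1561] v=[-3.7523]
Step 21: x=[2.9976] v=[-3.1691]
Step 22: x=[2.8707] v=[-2.5384]
Step 23: x=[2.7772] v=[-1.8696]
Step 24: x=[2.7186] v=[-1.1728]
Step 25: x=[2.6957] v=[-0.4584]
Step 26: x=[2.7088] v=[0.2629]
First v>=0 after going negative at step 26, time=1.3000

Answer: 1.3000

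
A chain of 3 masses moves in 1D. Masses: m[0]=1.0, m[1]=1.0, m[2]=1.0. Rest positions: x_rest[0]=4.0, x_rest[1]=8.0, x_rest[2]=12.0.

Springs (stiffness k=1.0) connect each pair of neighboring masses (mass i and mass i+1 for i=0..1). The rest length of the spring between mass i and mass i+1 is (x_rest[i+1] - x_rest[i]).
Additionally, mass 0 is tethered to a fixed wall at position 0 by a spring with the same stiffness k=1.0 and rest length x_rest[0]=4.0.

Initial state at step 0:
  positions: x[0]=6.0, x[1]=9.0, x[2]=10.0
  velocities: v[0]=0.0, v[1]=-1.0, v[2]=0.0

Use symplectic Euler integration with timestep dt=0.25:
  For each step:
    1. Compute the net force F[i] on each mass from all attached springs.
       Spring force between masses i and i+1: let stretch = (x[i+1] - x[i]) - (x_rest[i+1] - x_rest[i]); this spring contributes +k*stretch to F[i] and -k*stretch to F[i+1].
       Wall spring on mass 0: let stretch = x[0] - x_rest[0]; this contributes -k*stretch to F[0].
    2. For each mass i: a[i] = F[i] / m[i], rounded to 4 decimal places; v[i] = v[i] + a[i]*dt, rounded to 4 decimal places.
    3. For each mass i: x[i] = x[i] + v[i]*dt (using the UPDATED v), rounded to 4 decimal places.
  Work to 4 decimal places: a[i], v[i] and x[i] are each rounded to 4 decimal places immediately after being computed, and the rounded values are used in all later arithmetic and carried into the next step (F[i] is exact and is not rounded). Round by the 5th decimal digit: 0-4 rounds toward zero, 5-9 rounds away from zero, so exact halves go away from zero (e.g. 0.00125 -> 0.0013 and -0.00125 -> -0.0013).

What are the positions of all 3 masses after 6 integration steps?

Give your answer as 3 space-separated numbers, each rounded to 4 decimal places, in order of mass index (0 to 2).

Answer: 2.7167 6.6045 12.3415

Derivation:
Step 0: x=[6.0000 9.0000 10.0000] v=[0.0000 -1.0000 0.0000]
Step 1: x=[5.8125 8.6250 10.1875] v=[-0.7500 -1.5000 0.7500]
Step 2: x=[5.4375 8.1719 10.5274] v=[-1.5000 -1.8125 1.3594]
Step 3: x=[4.8936 7.6951 10.9700] v=[-2.1758 -1.9072 1.7705]
Step 4: x=[4.2189 7.2479 11.4580] v=[-2.6988 -1.7889 1.9518]
Step 5: x=[3.4698 6.8745 11.9328] v=[-2.9963 -1.4936 1.8993]
Step 6: x=[2.7167 6.6045 12.3415] v=[-3.0126 -1.0802 1.6347]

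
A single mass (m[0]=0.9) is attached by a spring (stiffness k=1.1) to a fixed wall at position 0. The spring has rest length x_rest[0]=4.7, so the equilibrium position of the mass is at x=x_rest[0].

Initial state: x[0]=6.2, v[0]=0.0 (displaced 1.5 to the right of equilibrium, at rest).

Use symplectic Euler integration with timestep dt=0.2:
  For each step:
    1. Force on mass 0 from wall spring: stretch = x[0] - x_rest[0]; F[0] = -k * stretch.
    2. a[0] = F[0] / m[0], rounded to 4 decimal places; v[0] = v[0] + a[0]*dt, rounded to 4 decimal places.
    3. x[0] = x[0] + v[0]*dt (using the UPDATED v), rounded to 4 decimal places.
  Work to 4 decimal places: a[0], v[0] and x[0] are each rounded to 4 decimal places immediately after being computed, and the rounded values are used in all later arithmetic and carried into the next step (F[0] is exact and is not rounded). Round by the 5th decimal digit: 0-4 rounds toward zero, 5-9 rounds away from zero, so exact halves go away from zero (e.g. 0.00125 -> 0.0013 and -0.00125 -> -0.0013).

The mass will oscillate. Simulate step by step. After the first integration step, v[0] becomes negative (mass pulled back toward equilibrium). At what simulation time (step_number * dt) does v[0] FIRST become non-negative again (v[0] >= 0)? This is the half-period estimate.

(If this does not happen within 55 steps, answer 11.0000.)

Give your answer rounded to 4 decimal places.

Step 0: x=[6.2000] v=[0.0000]
Step 1: x=[6.1267] v=[-0.3667]
Step 2: x=[5.9836] v=[-0.7154]
Step 3: x=[5.7778] v=[-1.0292]
Step 4: x=[5.5193] v=[-1.2927]
Step 5: x=[5.2207] v=[-1.4930]
Step 6: x=[4.8966] v=[-1.6203]
Step 7: x=[4.5629] v=[-1.6684]
Step 8: x=[4.2359] v=[-1.6349]
Step 9: x=[3.9316] v=[-1.5215]
Step 10: x=[3.6649] v=[-1.3337]
Step 11: x=[3.4488] v=[-1.0807]
Step 12: x=[3.2938] v=[-0.7749]
Step 13: x=[3.2076] v=[-0.4312]
Step 14: x=[3.1943] v=[-0.0664]
Step 15: x=[3.2546] v=[0.3017]
First v>=0 after going negative at step 15, time=3.0000

Answer: 3.0000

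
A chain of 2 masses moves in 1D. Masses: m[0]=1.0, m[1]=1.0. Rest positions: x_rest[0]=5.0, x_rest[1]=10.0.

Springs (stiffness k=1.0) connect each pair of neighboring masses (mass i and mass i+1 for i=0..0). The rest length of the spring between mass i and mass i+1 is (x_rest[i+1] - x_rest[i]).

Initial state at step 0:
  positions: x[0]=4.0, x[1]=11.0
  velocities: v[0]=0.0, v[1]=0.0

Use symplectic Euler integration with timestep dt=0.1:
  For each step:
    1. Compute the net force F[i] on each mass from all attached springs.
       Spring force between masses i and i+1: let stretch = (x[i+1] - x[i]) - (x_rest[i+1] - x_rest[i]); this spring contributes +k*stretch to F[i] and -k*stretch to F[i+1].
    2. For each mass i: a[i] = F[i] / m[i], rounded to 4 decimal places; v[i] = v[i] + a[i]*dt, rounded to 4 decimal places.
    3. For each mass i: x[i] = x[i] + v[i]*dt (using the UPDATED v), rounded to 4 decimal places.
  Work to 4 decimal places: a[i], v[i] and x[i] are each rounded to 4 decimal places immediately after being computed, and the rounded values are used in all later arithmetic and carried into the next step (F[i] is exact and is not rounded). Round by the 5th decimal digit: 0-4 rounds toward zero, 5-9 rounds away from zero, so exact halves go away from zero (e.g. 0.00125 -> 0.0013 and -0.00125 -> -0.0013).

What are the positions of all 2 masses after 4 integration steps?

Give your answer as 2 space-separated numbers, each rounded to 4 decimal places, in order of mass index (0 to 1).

Answer: 4.1941 10.8060

Derivation:
Step 0: x=[4.0000 11.0000] v=[0.0000 0.0000]
Step 1: x=[4.0200 10.9800] v=[0.2000 -0.2000]
Step 2: x=[4.0596 10.9404] v=[0.3960 -0.3960]
Step 3: x=[4.1180 10.8820] v=[0.5841 -0.5841]
Step 4: x=[4.1941 10.8060] v=[0.7605 -0.7605]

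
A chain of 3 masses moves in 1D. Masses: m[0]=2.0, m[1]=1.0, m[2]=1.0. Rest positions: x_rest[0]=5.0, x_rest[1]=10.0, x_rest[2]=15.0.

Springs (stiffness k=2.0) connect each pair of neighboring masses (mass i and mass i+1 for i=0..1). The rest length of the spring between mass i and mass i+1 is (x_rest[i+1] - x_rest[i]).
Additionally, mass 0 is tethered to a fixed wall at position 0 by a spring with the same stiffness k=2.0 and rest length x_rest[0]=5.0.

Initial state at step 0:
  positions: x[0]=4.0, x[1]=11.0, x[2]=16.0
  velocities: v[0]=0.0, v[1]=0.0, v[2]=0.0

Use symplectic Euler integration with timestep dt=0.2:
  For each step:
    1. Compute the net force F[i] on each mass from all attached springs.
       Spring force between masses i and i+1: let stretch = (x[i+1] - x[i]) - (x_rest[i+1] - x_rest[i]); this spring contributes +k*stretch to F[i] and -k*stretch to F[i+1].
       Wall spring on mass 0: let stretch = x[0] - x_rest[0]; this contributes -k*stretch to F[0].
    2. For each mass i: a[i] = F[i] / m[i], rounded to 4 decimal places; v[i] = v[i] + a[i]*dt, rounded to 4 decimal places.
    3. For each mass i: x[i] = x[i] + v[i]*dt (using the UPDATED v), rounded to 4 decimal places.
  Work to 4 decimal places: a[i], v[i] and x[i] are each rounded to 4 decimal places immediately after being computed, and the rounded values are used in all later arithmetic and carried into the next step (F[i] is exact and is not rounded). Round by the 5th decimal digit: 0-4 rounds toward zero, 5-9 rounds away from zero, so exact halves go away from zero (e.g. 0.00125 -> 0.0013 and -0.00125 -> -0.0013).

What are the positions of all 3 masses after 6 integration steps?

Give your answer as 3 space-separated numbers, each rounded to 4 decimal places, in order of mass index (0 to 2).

Answer: 5.6031 9.5136 15.3865

Derivation:
Step 0: x=[4.0000 11.0000 16.0000] v=[0.0000 0.0000 0.0000]
Step 1: x=[4.1200 10.8400 16.0000] v=[0.6000 -0.8000 0.0000]
Step 2: x=[4.3440 10.5552 15.9872] v=[1.1200 -1.4240 -0.0640]
Step 3: x=[4.6427 10.2081 15.9398] v=[1.4934 -1.7357 -0.2368]
Step 4: x=[4.9783 9.8743 15.8339] v=[1.6779 -1.6692 -0.5295]
Step 5: x=[5.3106 9.6255 15.6512] v=[1.6614 -1.2438 -0.9133]
Step 6: x=[5.6031 9.5136 15.3865] v=[1.4623 -0.5595 -1.3236]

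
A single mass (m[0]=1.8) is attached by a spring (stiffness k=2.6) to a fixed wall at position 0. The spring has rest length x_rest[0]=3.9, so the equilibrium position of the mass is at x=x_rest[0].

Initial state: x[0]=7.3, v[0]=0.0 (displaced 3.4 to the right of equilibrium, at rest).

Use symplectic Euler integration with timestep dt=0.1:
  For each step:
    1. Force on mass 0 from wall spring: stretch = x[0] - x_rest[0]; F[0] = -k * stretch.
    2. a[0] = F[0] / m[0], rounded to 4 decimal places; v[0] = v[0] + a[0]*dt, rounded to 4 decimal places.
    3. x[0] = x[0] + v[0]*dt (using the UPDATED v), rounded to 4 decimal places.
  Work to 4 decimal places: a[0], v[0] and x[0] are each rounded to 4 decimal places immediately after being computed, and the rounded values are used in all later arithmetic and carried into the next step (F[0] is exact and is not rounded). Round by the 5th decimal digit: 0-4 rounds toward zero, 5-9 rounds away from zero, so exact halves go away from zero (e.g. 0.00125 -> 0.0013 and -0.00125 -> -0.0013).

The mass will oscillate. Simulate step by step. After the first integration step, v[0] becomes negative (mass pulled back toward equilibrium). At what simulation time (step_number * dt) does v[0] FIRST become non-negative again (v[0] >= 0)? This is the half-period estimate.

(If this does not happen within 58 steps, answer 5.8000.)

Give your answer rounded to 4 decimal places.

Answer: 2.7000

Derivation:
Step 0: x=[7.3000] v=[0.0000]
Step 1: x=[7.2509] v=[-0.4911]
Step 2: x=[7.1534] v=[-0.9751]
Step 3: x=[7.0089] v=[-1.4450]
Step 4: x=[6.8195] v=[-1.8941]
Step 5: x=[6.5879] v=[-2.3158]
Step 6: x=[6.3175] v=[-2.7041]
Step 7: x=[6.0122] v=[-3.0533]
Step 8: x=[5.6764] v=[-3.3584]
Step 9: x=[5.3149] v=[-3.6150]
Step 10: x=[4.9330] v=[-3.8194]
Step 11: x=[4.5361] v=[-3.9686]
Step 12: x=[4.1301] v=[-4.0605]
Step 13: x=[3.7207] v=[-4.0937]
Step 14: x=[3.3139] v=[-4.0678]
Step 15: x=[2.9156] v=[-3.9831]
Step 16: x=[2.5315] v=[-3.8409]
Step 17: x=[2.1672] v=[-3.6432]
Step 18: x=[1.8279] v=[-3.3929]
Step 19: x=[1.5185] v=[-3.0936]
Step 20: x=[1.2435] v=[-2.7496]
Step 21: x=[1.0069] v=[-2.3659]
Step 22: x=[0.8121] v=[-1.9480]
Step 23: x=[0.6619] v=[-1.5020]
Step 24: x=[0.5585] v=[-1.0343]
Step 25: x=[0.5033] v=[-0.5516]
Step 26: x=[0.4972] v=[-0.0610]
Step 27: x=[0.5403] v=[0.4305]
First v>=0 after going negative at step 27, time=2.7000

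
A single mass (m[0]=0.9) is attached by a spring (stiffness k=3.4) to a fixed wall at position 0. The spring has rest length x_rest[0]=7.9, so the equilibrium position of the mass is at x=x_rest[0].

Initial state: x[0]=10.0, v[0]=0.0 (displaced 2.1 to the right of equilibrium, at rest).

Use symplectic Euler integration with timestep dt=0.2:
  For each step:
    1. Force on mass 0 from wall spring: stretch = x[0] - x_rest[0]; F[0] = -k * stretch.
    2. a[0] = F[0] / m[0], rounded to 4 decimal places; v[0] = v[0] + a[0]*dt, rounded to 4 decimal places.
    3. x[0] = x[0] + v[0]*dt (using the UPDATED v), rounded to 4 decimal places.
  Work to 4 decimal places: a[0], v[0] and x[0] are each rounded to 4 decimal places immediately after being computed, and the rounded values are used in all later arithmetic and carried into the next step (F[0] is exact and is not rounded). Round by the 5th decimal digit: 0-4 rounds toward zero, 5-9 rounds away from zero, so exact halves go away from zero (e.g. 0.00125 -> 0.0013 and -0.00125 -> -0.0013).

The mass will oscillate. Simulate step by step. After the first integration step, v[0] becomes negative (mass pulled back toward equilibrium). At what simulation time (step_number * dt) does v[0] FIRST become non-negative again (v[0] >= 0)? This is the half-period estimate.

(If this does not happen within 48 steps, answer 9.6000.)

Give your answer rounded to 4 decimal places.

Answer: 1.8000

Derivation:
Step 0: x=[10.0000] v=[0.0000]
Step 1: x=[9.6827] v=[-1.5867]
Step 2: x=[9.0960] v=[-2.9336]
Step 3: x=[8.3286] v=[-3.8372]
Step 4: x=[7.4964] v=[-4.1610]
Step 5: x=[6.7252] v=[-3.8561]
Step 6: x=[6.1315] v=[-2.9685]
Step 7: x=[5.8050] v=[-1.6323]
Step 8: x=[5.7951] v=[-0.0494]
Step 9: x=[6.1033] v=[1.5410]
First v>=0 after going negative at step 9, time=1.8000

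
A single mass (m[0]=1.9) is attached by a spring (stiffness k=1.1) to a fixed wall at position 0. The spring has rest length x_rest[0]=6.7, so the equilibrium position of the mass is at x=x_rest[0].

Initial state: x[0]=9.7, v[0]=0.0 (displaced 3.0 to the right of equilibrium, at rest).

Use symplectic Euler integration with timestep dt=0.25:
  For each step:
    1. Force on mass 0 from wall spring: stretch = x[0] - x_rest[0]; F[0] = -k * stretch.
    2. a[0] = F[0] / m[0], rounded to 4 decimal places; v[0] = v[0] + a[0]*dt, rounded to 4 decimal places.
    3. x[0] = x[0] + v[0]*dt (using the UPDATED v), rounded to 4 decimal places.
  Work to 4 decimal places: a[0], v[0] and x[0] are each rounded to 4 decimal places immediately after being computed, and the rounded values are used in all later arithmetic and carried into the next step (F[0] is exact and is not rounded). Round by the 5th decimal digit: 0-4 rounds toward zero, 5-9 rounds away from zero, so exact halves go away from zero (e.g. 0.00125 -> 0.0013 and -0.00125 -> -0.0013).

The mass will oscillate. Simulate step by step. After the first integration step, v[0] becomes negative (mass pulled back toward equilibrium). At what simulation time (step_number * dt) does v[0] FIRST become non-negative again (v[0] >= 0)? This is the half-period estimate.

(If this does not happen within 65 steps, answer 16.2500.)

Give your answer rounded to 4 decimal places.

Answer: 4.2500

Derivation:
Step 0: x=[9.7000] v=[0.0000]
Step 1: x=[9.5915] v=[-0.4342]
Step 2: x=[9.3783] v=[-0.8527]
Step 3: x=[9.0682] v=[-1.2404]
Step 4: x=[8.6724] v=[-1.5832]
Step 5: x=[8.2052] v=[-1.8687]
Step 6: x=[7.6836] v=[-2.0866]
Step 7: x=[7.1264] v=[-2.2290]
Step 8: x=[6.5537] v=[-2.2907]
Step 9: x=[5.9863] v=[-2.2695]
Step 10: x=[5.4448] v=[-2.1662]
Step 11: x=[4.9487] v=[-1.9845]
Step 12: x=[4.5160] v=[-1.7310]
Step 13: x=[4.1623] v=[-1.4149]
Step 14: x=[3.9004] v=[-1.0476]
Step 15: x=[3.7398] v=[-0.6424]
Step 16: x=[3.6863] v=[-0.2140]
Step 17: x=[3.7419] v=[0.2222]
First v>=0 after going negative at step 17, time=4.2500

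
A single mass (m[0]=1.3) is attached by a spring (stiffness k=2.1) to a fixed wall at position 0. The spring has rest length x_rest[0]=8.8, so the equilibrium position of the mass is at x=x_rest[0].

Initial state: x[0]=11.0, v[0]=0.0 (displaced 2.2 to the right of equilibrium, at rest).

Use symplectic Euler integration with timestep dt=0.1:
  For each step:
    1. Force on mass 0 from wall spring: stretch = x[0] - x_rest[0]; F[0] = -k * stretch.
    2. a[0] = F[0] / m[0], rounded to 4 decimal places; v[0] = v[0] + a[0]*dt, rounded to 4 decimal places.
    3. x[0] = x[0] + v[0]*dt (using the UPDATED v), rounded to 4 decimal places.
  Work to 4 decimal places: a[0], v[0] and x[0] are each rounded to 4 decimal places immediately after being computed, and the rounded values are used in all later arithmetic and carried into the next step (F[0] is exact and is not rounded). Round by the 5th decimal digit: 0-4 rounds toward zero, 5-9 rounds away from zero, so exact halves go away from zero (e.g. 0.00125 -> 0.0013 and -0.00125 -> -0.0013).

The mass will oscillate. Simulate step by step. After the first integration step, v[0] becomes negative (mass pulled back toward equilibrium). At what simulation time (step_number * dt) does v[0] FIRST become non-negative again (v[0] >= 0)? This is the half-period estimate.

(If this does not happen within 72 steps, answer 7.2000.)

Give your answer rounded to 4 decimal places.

Step 0: x=[11.0000] v=[0.0000]
Step 1: x=[10.9645] v=[-0.3554]
Step 2: x=[10.8940] v=[-0.7051]
Step 3: x=[10.7897] v=[-1.0434]
Step 4: x=[10.6532] v=[-1.3648]
Step 5: x=[10.4868] v=[-1.6642]
Step 6: x=[10.2931] v=[-1.9367]
Step 7: x=[10.0753] v=[-2.1779]
Step 8: x=[9.8369] v=[-2.3839]
Step 9: x=[9.5818] v=[-2.5514]
Step 10: x=[9.3140] v=[-2.6777]
Step 11: x=[9.0379] v=[-2.7607]
Step 12: x=[8.7580] v=[-2.7991]
Step 13: x=[8.4788] v=[-2.7923]
Step 14: x=[8.2048] v=[-2.7404]
Step 15: x=[7.9404] v=[-2.6443]
Step 16: x=[7.6899] v=[-2.5054]
Step 17: x=[7.4573] v=[-2.3261]
Step 18: x=[7.2464] v=[-2.1092]
Step 19: x=[7.0606] v=[-1.8582]
Step 20: x=[6.9029] v=[-1.5772]
Step 21: x=[6.7758] v=[-1.2708]
Step 22: x=[6.6814] v=[-0.9438]
Step 23: x=[6.6212] v=[-0.6016]
Step 24: x=[6.5962] v=[-0.2496]
Step 25: x=[6.6068] v=[0.1064]
First v>=0 after going negative at step 25, time=2.5000

Answer: 2.5000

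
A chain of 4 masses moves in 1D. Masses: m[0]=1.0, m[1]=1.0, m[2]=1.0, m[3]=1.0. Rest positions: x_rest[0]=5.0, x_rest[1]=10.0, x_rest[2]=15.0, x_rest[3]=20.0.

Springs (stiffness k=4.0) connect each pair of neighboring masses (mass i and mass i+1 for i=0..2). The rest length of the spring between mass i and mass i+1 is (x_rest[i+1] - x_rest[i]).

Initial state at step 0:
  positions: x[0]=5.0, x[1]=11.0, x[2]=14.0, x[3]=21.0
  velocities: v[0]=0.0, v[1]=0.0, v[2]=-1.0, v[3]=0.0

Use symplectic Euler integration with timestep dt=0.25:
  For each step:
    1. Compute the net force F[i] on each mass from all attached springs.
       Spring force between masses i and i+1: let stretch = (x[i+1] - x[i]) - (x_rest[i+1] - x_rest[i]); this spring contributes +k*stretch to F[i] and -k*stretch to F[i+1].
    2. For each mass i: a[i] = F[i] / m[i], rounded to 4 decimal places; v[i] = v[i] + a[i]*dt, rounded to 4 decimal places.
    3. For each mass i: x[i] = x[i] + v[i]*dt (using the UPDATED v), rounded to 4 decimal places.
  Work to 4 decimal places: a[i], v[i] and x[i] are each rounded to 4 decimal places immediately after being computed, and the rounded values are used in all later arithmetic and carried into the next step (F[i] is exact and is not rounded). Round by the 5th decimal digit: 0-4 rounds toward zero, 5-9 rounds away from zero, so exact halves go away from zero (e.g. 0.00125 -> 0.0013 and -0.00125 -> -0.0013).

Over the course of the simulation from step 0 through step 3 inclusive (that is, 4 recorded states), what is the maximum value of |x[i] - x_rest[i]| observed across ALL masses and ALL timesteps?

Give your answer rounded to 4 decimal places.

Step 0: x=[5.0000 11.0000 14.0000 21.0000] v=[0.0000 0.0000 -1.0000 0.0000]
Step 1: x=[5.2500 10.2500 14.7500 20.5000] v=[1.0000 -3.0000 3.0000 -2.0000]
Step 2: x=[5.5000 9.3750 15.8125 19.8125] v=[1.0000 -3.5000 4.2500 -2.7500]
Step 3: x=[5.4688 9.1406 16.2656 19.3750] v=[-0.1250 -0.9375 1.8125 -1.7500]
Max displacement = 1.2656

Answer: 1.2656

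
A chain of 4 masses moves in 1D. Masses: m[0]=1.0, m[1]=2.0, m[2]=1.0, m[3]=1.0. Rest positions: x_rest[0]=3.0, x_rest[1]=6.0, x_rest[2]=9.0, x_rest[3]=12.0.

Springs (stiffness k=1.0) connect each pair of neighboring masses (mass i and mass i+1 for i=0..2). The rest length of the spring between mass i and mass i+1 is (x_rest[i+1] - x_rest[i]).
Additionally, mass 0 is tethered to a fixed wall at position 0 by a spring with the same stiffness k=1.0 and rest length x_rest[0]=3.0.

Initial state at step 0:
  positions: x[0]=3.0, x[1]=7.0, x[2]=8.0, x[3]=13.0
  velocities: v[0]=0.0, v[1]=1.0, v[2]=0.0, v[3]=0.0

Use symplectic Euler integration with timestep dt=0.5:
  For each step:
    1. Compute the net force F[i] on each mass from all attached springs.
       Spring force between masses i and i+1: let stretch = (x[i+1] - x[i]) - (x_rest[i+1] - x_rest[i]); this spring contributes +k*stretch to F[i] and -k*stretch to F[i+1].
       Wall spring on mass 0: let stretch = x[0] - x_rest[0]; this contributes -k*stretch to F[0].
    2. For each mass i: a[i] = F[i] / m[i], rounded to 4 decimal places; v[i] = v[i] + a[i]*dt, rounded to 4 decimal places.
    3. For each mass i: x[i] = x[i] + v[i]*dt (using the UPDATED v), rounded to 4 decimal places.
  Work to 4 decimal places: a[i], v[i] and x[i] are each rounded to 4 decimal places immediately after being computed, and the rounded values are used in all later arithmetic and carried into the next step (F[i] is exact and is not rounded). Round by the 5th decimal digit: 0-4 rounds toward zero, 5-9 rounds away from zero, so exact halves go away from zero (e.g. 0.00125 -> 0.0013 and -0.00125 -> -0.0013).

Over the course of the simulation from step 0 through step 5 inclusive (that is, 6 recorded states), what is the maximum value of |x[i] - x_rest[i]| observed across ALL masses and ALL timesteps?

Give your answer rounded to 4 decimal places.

Step 0: x=[3.0000 7.0000 8.0000 13.0000] v=[0.0000 1.0000 0.0000 0.0000]
Step 1: x=[3.2500 7.1250 9.0000 12.5000] v=[0.5000 0.2500 2.0000 -1.0000]
Step 2: x=[3.6563 7.0000 10.4063 11.8750] v=[0.8125 -0.2500 2.8125 -1.2500]
Step 3: x=[3.9844 6.8828 11.3282 11.6328] v=[0.6562 -0.2344 1.8437 -0.4844]
Step 4: x=[4.0410 6.9590 11.2149 12.0645] v=[0.1132 0.1524 -0.2267 0.8633]
Step 5: x=[3.8169 7.2025 10.2500 13.0338] v=[-0.4483 0.4869 -1.9299 1.9385]
Max displacement = 2.3282

Answer: 2.3282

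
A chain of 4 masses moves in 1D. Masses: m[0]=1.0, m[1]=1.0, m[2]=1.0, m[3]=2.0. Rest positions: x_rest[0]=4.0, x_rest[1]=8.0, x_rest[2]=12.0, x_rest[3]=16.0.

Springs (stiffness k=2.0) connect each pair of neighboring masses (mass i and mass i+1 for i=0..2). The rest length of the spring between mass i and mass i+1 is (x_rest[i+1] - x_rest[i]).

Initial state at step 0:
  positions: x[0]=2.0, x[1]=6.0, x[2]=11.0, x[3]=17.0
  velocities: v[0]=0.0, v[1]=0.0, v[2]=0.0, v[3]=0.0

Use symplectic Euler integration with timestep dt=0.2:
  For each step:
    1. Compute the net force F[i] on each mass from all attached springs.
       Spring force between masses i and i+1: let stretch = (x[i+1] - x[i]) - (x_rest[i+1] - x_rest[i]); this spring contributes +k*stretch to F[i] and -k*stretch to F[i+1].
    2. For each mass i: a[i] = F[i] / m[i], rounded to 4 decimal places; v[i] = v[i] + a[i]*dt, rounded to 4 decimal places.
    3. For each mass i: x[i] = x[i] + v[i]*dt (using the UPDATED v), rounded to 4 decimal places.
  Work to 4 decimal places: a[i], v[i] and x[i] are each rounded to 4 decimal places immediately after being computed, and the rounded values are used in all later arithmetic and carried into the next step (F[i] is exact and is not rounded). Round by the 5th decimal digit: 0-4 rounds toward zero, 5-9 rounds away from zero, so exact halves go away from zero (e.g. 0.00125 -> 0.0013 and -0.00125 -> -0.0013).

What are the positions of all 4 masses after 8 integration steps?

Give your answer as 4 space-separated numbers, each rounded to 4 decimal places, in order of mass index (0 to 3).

Step 0: x=[2.0000 6.0000 11.0000 17.0000] v=[0.0000 0.0000 0.0000 0.0000]
Step 1: x=[2.0000 6.0800 11.0800 16.9200] v=[0.0000 0.4000 0.4000 -0.4000]
Step 2: x=[2.0064 6.2336 11.2272 16.7664] v=[0.0320 0.7680 0.7360 -0.7680]
Step 3: x=[2.0310 6.4485 11.4180 16.5512] v=[0.1229 1.0746 0.9542 -1.0758]
Step 4: x=[2.0890 6.7076 11.6219 16.2907] v=[0.2899 1.2954 1.0197 -1.3024]
Step 5: x=[2.1965 6.9903 11.8062 16.0035] v=[0.5373 1.4137 0.9215 -1.4362]
Step 6: x=[2.3675 7.2748 11.9410 15.7084] v=[0.8548 1.4225 0.6741 -1.4757]
Step 7: x=[2.6110 7.5400 12.0039 15.4226] v=[1.2177 1.3261 0.3146 -1.4292]
Step 8: x=[2.9289 7.7680 11.9832 15.1600] v=[1.5893 1.1401 -0.1035 -1.3129]

Answer: 2.9289 7.7680 11.9832 15.1600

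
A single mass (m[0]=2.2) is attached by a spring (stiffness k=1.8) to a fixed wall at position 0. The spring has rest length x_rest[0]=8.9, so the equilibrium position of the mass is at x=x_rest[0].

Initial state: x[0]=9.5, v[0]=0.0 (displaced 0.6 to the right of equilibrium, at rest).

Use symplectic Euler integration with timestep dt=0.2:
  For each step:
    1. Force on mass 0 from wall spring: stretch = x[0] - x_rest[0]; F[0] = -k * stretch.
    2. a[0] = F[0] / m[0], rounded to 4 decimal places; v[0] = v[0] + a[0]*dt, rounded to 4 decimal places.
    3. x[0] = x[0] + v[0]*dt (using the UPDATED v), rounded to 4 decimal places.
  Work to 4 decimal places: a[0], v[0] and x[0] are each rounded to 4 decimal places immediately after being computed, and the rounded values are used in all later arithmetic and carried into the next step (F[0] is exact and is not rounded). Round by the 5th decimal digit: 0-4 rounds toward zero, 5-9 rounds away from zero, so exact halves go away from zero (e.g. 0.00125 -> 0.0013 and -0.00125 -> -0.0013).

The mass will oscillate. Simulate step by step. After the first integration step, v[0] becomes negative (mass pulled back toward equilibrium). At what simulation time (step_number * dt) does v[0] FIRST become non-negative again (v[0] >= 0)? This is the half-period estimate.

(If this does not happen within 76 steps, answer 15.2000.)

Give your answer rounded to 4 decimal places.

Step 0: x=[9.5000] v=[0.0000]
Step 1: x=[9.4804] v=[-0.0982]
Step 2: x=[9.4418] v=[-0.1932]
Step 3: x=[9.3854] v=[-0.2819]
Step 4: x=[9.3131] v=[-0.3613]
Step 5: x=[9.2273] v=[-0.4289]
Step 6: x=[9.1308] v=[-0.4825]
Step 7: x=[9.0267] v=[-0.5203]
Step 8: x=[8.9185] v=[-0.5410]
Step 9: x=[8.8097] v=[-0.5440]
Step 10: x=[8.7039] v=[-0.5292]
Step 11: x=[8.6045] v=[-0.4971]
Step 12: x=[8.5148] v=[-0.4487]
Step 13: x=[8.4377] v=[-0.3857]
Step 14: x=[8.3757] v=[-0.3101]
Step 15: x=[8.3308] v=[-0.2243]
Step 16: x=[8.3046] v=[-0.1312]
Step 17: x=[8.2978] v=[-0.0338]
Step 18: x=[8.3107] v=[0.0647]
First v>=0 after going negative at step 18, time=3.6000

Answer: 3.6000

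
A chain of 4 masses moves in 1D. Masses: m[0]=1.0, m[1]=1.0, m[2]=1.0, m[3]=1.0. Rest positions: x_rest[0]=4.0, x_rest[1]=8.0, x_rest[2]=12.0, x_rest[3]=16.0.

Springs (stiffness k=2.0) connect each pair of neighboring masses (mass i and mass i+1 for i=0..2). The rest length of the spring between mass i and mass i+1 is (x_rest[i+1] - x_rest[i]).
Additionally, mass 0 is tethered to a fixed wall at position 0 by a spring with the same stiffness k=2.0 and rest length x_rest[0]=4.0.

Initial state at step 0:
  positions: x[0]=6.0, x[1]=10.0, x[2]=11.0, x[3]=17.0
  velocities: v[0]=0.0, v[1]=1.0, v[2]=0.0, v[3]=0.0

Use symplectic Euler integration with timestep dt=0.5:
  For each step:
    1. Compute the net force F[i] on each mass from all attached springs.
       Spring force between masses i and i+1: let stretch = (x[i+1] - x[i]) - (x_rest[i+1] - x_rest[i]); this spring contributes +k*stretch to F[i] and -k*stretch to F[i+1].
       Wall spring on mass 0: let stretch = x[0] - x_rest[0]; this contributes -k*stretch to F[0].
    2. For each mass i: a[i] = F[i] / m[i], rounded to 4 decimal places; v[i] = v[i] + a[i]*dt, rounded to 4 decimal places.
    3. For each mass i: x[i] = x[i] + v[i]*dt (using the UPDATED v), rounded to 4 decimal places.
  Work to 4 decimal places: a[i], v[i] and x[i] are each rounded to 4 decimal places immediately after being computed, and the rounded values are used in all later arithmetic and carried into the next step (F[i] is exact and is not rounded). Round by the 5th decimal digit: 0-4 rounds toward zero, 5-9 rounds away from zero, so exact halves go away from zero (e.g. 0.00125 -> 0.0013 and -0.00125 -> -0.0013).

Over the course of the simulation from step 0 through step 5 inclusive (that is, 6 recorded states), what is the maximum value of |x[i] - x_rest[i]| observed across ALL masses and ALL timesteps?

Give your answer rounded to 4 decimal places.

Step 0: x=[6.0000 10.0000 11.0000 17.0000] v=[0.0000 1.0000 0.0000 0.0000]
Step 1: x=[5.0000 9.0000 13.5000 16.0000] v=[-2.0000 -2.0000 5.0000 -2.0000]
Step 2: x=[3.5000 8.2500 15.0000 15.7500] v=[-3.0000 -1.5000 3.0000 -0.5000]
Step 3: x=[2.6250 8.5000 13.5000 17.1250] v=[-1.7500 0.5000 -3.0000 2.7500]
Step 4: x=[3.3750 8.3125 11.3125 18.6875] v=[1.5000 -0.3750 -4.3750 3.1250]
Step 5: x=[4.9063 7.1563 11.3125 18.5625] v=[3.0625 -2.3125 0.0000 -0.2500]
Max displacement = 3.0000

Answer: 3.0000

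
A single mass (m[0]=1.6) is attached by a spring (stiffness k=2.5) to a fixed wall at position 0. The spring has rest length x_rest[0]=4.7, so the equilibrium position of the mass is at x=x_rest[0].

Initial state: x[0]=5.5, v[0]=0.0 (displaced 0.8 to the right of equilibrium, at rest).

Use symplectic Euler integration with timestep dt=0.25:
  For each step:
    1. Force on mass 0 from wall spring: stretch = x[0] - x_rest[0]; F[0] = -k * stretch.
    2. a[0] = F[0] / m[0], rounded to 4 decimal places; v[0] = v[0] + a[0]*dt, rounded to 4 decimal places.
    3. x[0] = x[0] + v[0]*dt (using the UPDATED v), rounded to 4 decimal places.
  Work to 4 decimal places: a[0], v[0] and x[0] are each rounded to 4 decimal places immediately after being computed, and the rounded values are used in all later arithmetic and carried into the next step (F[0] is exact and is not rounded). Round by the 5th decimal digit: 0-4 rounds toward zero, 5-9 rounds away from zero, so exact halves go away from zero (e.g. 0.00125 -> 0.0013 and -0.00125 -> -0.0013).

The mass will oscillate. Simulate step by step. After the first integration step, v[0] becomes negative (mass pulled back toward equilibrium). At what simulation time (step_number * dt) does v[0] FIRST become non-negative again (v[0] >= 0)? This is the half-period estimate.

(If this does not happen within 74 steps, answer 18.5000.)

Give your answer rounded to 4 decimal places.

Answer: 2.7500

Derivation:
Step 0: x=[5.5000] v=[0.0000]
Step 1: x=[5.4219] v=[-0.3125]
Step 2: x=[5.2733] v=[-0.5945]
Step 3: x=[5.0687] v=[-0.8185]
Step 4: x=[4.8281] v=[-0.9625]
Step 5: x=[4.5750] v=[-1.0126]
Step 6: x=[4.3341] v=[-0.9638]
Step 7: x=[4.1289] v=[-0.8209]
Step 8: x=[3.9795] v=[-0.5978]
Step 9: x=[3.9004] v=[-0.3164]
Step 10: x=[3.8994] v=[-0.0041]
Step 11: x=[3.9766] v=[0.3086]
First v>=0 after going negative at step 11, time=2.7500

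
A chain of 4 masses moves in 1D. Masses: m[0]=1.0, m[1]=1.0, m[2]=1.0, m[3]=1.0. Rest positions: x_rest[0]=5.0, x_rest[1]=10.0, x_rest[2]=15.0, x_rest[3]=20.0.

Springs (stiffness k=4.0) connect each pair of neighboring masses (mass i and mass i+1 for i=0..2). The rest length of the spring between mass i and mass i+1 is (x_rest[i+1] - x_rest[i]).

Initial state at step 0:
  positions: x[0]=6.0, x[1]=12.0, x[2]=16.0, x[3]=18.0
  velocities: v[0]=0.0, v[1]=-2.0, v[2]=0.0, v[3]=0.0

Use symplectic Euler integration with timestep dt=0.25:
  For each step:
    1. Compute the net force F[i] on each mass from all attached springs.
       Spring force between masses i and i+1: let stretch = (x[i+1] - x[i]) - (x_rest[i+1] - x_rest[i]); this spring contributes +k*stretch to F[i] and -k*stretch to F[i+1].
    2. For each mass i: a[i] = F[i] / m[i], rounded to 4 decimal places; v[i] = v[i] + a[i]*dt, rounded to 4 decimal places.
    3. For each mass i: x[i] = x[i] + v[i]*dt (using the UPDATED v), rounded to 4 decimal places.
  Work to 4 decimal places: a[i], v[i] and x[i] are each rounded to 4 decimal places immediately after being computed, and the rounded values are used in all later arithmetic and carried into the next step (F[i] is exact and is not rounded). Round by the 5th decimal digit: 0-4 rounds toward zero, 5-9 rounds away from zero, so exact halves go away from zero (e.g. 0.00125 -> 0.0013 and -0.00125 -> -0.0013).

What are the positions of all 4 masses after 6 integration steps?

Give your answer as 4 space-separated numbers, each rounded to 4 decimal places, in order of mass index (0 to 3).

Answer: 3.2188 9.3575 15.4630 20.9610

Derivation:
Step 0: x=[6.0000 12.0000 16.0000 18.0000] v=[0.0000 -2.0000 0.0000 0.0000]
Step 1: x=[6.2500 11.0000 15.5000 18.7500] v=[1.0000 -4.0000 -2.0000 3.0000]
Step 2: x=[6.4375 9.9375 14.6875 19.9375] v=[0.7500 -4.2500 -3.2500 4.7500]
Step 3: x=[6.2500 9.1875 14.0000 21.0625] v=[-0.7500 -3.0000 -2.7500 4.5000]
Step 4: x=[5.5469 8.9063 13.8750 21.6719] v=[-2.8125 -1.1250 -0.5000 2.4375]
Step 5: x=[4.4336 9.0274 14.4571 21.5821] v=[-4.4531 0.4843 2.3282 -0.3594]
Step 6: x=[3.2188 9.3575 15.4630 20.9610] v=[-4.8593 1.3202 4.0235 -2.4844]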